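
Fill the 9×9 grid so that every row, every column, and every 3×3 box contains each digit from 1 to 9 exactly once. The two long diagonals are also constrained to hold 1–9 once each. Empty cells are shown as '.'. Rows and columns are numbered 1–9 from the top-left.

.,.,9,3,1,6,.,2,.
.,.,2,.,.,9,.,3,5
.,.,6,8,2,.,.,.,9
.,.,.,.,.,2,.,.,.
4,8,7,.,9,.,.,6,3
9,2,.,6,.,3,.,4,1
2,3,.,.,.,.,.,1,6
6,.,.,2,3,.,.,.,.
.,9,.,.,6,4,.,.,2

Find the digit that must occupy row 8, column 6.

row 3, column 8 = 7 (sole candidate).
row 6, column 3 = 5 (sole candidate).
row 3, column 6 = 5 (sole candidate).
row 5, column 6 = 1 (sole candidate).
row 5, column 4 = 5 (sole candidate).
row 5, column 7 = 2 (sole candidate).
row 2, column 7 = 6 (hidden single in row 2).
row 2, column 1 = 8 (hidden single in row 2).
row 2, column 2 = 1 (hidden single in row 2).
row 3, column 1 = 3 (sole candidate).
row 3, column 2 = 4 (sole candidate).
row 3, column 7 = 1 (sole candidate).
row 4, column 1 = 1 (sole candidate).
row 4, column 2 = 6 (sole candidate).
row 4, column 3 = 3 (sole candidate).
row 7, column 4 = 9 (hidden single in row 7).
row 8, column 3 = 1 (hidden single in row 8).
row 8, column 7 = 9 (hidden single in row 8).
row 9, column 3 = 8 (sole candidate).
row 9, column 8 = 5 (sole candidate).
row 7, column 3 = 4 (sole candidate).
row 8, column 8 = 8 (sole candidate).
row 9, column 1 = 7 (sole candidate).
row 9, column 4 = 1 (sole candidate).
row 9, column 7 = 3 (sole candidate).
row 1, column 1 = 5 (sole candidate).
row 1, column 2 = 7 (sole candidate).
row 1, column 9 = 8 (sole candidate).
row 4, column 8 = 9 (sole candidate).
row 4, column 9 = 7 (sole candidate).
row 6, column 7 = 8 (sole candidate).
row 7, column 7 = 7 (sole candidate).
row 8, column 2 = 5 (sole candidate).
row 8, column 6 = 7: row 8 has {1,2,3,5,6,8,9}; col 6 has {1,2,3,4,5,6,9}; box has {1,2,3,4,6,9} → only 7 remains.

7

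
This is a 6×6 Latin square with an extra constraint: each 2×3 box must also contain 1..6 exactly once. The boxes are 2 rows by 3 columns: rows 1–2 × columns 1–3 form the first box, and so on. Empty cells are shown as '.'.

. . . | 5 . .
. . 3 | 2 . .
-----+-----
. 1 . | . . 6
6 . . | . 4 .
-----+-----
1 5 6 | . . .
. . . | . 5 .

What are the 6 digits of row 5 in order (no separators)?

156432

r3c4 = 3: row 3 has {1,6}; col 4 has {2,5}; box has {4,6} → only 3 remains.
r3c5 = 2: row 3 has {1,3,6}; col 5 has {4,5}; box has {3,4,6} → only 2 remains.
r4c4 = 1: row 4 has {4,6}; col 4 has {2,3,5}; box has {2,3,4,6} → only 1 remains.
r4c6 = 5: row 4 has {1,4,6}; col 6 has {6}; box has {1,2,3,4,6} → only 5 remains.
r5c4 = 4: row 5 has {1,5,6}; col 4 has {1,2,3,5}; box has {5} → only 4 remains.
r5c5 = 3: row 5 has {1,4,5,6}; col 5 has {2,4,5}; box has {4,5} → only 3 remains.
r5c6 = 2: row 5 has {1,3,4,5,6}; col 6 has {5,6}; box has {3,4,5} → only 2 remains.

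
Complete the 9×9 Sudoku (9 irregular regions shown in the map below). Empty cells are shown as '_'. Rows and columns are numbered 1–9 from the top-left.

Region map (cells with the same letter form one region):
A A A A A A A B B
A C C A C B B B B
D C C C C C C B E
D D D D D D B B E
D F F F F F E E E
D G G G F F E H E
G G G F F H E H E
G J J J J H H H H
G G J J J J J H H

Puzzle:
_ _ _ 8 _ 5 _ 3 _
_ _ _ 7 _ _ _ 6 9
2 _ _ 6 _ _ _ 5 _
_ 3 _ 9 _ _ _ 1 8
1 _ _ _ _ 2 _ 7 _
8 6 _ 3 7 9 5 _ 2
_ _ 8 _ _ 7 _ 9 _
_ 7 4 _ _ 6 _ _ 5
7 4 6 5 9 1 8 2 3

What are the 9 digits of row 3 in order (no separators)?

289643751

r4c6 = 4: row 4 has {1,3,8,9}; col 6 has {1,2,5,6,7,9}; region has {1,2,3,8,9} → only 4 remains.
r5c4 = 4: row 5 has {1,2,7}; col 4 has {3,5,6,7,8,9}; region has {2,7,9} → only 4 remains.
r5c9 = 6: row 5 has {1,2,4,7}; col 9 has {2,3,5,8,9}; region has {2,5,7,8} → only 6 remains.
r6c3 = 1: row 6 has {2,3,5,6,7,8,9}; col 3 has {4,6,8}; region has {3,4,6,7,8} → only 1 remains.
r6c8 = 4: row 6 has {1,2,3,5,6,7,8,9}; col 8 has {1,2,3,5,6,7,9}; region has {2,3,5,6,7,9} → only 4 remains.
r7c1 = 5: row 7 has {7,8,9}; col 1 has {1,2,7,8}; region has {1,3,4,6,7,8} → only 5 remains.
r7c2 = 2: row 7 has {5,7,8,9}; col 2 has {3,4,6,7}; region has {1,3,4,5,6,7,8} → only 2 remains.
r7c4 = 1: row 7 has {2,5,7,8,9}; col 4 has {3,4,5,6,7,8,9}; region has {2,4,7,9} → only 1 remains.
r7c9 = 4: row 7 has {1,2,5,7,8,9}; col 9 has {2,3,5,6,8,9}; region has {2,5,6,7,8} → only 4 remains.
r8c1 = 9: row 8 has {4,5,6,7}; col 1 has {1,2,5,7,8}; region has {1,2,3,4,5,6,7,8} → only 9 remains.
r8c4 = 2: row 8 has {4,5,6,7,9}; col 4 has {1,3,4,5,6,7,8,9}; region has {1,4,5,6,7,8,9} → only 2 remains.
r8c5 = 3: row 8 has {2,4,5,6,7,9}; col 5 has {7,9}; region has {1,2,4,5,6,7,8,9} → only 3 remains.
r8c7 = 1: row 8 has {2,3,4,5,6,7,9}; col 7 has {5,8}; region has {2,3,4,5,6,7,9} → only 1 remains.
r8c8 = 8: row 8 has {1,2,3,4,5,6,7,9}; col 8 has {1,2,3,4,5,6,7,9}; region has {1,2,3,4,5,6,7,9} → only 8 remains.
r1c9 = 7: row 1 has {3,5,8}; col 9 has {2,3,4,5,6,8,9}; region has {1,3,5,6,9} → only 7 remains.
r2c6 = 8: row 2 has {6,7,9}; col 6 has {1,2,4,5,6,7,9}; region has {1,3,5,6,7,9} → only 8 remains.
r3c6 = 3: row 3 has {2,5,6}; col 6 has {1,2,4,5,6,7,8,9}; region has {6} → only 3 remains.
r3c9 = 1: row 3 has {2,3,5,6}; col 9 has {2,3,4,5,6,7,8,9}; region has {2,4,5,6,7,8} → only 1 remains.
r4c1 = 6: row 4 has {1,3,4,8,9}; col 1 has {1,2,5,7,8,9}; region has {1,2,3,4,8,9} → only 6 remains.
r4c5 = 5: row 4 has {1,3,4,6,8,9}; col 5 has {3,7,9}; region has {1,2,3,4,6,8,9} → only 5 remains.
r4c7 = 2: row 4 has {1,3,4,5,6,8,9}; col 7 has {1,5,8}; region has {1,3,5,6,7,8,9} → only 2 remains.
r5c5 = 8: row 5 has {1,2,4,6,7}; col 5 has {3,5,7,9}; region has {1,2,4,7,9} → only 8 remains.
r7c5 = 6: row 7 has {1,2,4,5,7,8,9}; col 5 has {3,5,7,8,9}; region has {1,2,4,7,8,9} → only 6 remains.
r7c7 = 3: row 7 has {1,2,4,5,6,7,8,9}; col 7 has {1,2,5,8}; region has {1,2,4,5,6,7,8} → only 3 remains.
r1c1 = 4: row 1 has {3,5,7,8}; col 1 has {1,2,5,6,7,8,9}; region has {5,7,8} → only 4 remains.
r2c1 = 3: row 2 has {6,7,8,9}; col 1 has {1,2,4,5,6,7,8,9}; region has {4,5,7,8} → only 3 remains.
r2c7 = 4: row 2 has {3,6,7,8,9}; col 7 has {1,2,3,5,8}; region has {1,2,3,5,6,7,8,9} → only 4 remains.
r3c5 = 4: row 3 has {1,2,3,5,6}; col 5 has {3,5,6,7,8,9}; region has {3,6} → only 4 remains.
r4c3 = 7: row 4 has {1,2,3,4,5,6,8,9}; col 3 has {1,4,6,8}; region has {1,2,3,4,5,6,8,9} → only 7 remains.
r5c2 = 5: row 5 has {1,2,4,6,7,8}; col 2 has {2,3,4,6,7}; region has {1,2,4,6,7,8,9} → only 5 remains.
r5c3 = 3: row 5 has {1,2,4,5,6,7,8}; col 3 has {1,4,6,7,8}; region has {1,2,4,5,6,7,8,9} → only 3 remains.
r5c7 = 9: row 5 has {1,2,3,4,5,6,7,8}; col 7 has {1,2,3,4,5,8}; region has {1,2,3,4,5,6,7,8} → only 9 remains.
r1c7 = 6: row 1 has {3,4,5,7,8}; col 7 has {1,2,3,4,5,8,9}; region has {3,4,5,7,8} → only 6 remains.
r2c2 = 1: row 2 has {3,4,6,7,8,9}; col 2 has {2,3,4,5,6,7}; region has {3,4,6} → only 1 remains.
r2c5 = 2: row 2 has {1,3,4,6,7,8,9}; col 5 has {3,4,5,6,7,8,9}; region has {1,3,4,6} → only 2 remains.
r3c3 = 9: row 3 has {1,2,3,4,5,6}; col 3 has {1,3,4,6,7,8}; region has {1,2,3,4,6} → only 9 remains.
r3c7 = 7: row 3 has {1,2,3,4,5,6,9}; col 7 has {1,2,3,4,5,6,8,9}; region has {1,2,3,4,6,9} → only 7 remains.
r1c2 = 9: row 1 has {3,4,5,6,7,8}; col 2 has {1,2,3,4,5,6,7}; region has {3,4,5,6,7,8} → only 9 remains.
r1c3 = 2: row 1 has {3,4,5,6,7,8,9}; col 3 has {1,3,4,6,7,8,9}; region has {3,4,5,6,7,8,9} → only 2 remains.
r1c5 = 1: row 1 has {2,3,4,5,6,7,8,9}; col 5 has {2,3,4,5,6,7,8,9}; region has {2,3,4,5,6,7,8,9} → only 1 remains.
r2c3 = 5: row 2 has {1,2,3,4,6,7,8,9}; col 3 has {1,2,3,4,6,7,8,9}; region has {1,2,3,4,6,7,9} → only 5 remains.
r3c2 = 8: row 3 has {1,2,3,4,5,6,7,9}; col 2 has {1,2,3,4,5,6,7,9}; region has {1,2,3,4,5,6,7,9} → only 8 remains.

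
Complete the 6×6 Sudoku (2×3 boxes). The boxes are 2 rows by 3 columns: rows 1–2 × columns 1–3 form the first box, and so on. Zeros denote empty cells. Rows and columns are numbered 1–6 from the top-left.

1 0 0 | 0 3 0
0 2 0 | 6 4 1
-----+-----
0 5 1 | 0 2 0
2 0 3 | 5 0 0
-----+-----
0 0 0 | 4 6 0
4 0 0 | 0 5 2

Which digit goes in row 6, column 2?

row 1, column 4 = 2 (sole candidate).
row 1, column 6 = 5 (sole candidate).
row 2, column 3 = 5 (sole candidate).
row 3, column 1 = 6 (sole candidate).
row 3, column 4 = 3 (sole candidate).
row 3, column 6 = 4 (sole candidate).
row 4, column 2 = 4 (sole candidate).
row 4, column 5 = 1 (sole candidate).
row 4, column 6 = 6 (sole candidate).
row 5, column 3 = 2 (sole candidate).
row 5, column 6 = 3 (sole candidate).
row 6, column 3 = 6 (sole candidate).
row 6, column 4 = 1 (sole candidate).
row 1, column 2 = 6 (sole candidate).
row 1, column 3 = 4 (sole candidate).
row 2, column 1 = 3 (sole candidate).
row 5, column 1 = 5 (sole candidate).
row 5, column 2 = 1 (sole candidate).
row 6, column 2 = 3: row 6 has {1,2,4,5,6}; col 2 has {1,2,4,5,6}; box has {1,2,4,5,6} → only 3 remains.

3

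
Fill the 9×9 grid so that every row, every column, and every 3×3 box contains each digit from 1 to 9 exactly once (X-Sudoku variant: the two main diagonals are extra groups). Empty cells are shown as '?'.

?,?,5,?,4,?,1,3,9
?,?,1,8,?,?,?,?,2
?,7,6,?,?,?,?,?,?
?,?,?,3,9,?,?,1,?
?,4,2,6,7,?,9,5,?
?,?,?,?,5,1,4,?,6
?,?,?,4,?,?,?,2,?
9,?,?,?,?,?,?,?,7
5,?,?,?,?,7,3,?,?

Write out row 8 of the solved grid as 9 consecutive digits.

r2c2 = 9: row 2 has {1,2,8}; col 2 has {4,7}; box has {1,5,6,7}; main diagonal has {1,3,6,7} → only 9 remains.
r3c7 = 8: row 3 has {6,7}; col 7 has {1,3,4,9}; box has {1,2,3,9}; anti-diagonal has {5,7,9} → only 8 remains.
r3c8 = 4: row 3 has {6,7,8}; col 8 has {1,2,3,5}; box has {1,2,3,8,9} → only 4 remains.
r3c9 = 5: row 3 has {4,6,7,8}; col 9 has {2,6,7,9}; box has {1,2,3,4,8,9} → only 5 remains.
r4c9 = 8: row 4 has {1,3,9}; col 9 has {2,5,6,7,9}; box has {1,4,5,6,9} → only 8 remains.
r5c6 = 8: row 5 has {2,4,5,6,7,9}; col 6 has {1,7}; box has {1,3,5,6,7,9} → only 8 remains.
r5c9 = 3: row 5 has {2,4,5,6,7,8,9}; col 9 has {2,5,6,7,8,9}; box has {1,4,5,6,8,9} → only 3 remains.
r6c4 = 2: row 6 has {1,4,5,6}; col 4 has {3,4,6,8}; box has {1,3,5,6,7,8,9}; anti-diagonal has {5,7,8,9} → only 2 remains.
r6c8 = 7: row 6 has {1,2,4,5,6}; col 8 has {1,2,3,4,5}; box has {1,3,4,5,6,8,9} → only 7 remains.
r7c3 = 3: row 7 has {2,4}; col 3 has {1,2,5,6}; box has {5,9}; anti-diagonal has {2,5,7,8,9} → only 3 remains.
r7c7 = 5: row 7 has {2,3,4}; col 7 has {1,3,4,8,9}; box has {2,3,7}; main diagonal has {1,3,6,7,9} → only 5 remains.
r7c9 = 1: row 7 has {2,3,4,5}; col 9 has {2,3,5,6,7,8,9}; box has {2,3,5,7} → only 1 remains.
r8c7 = 6: row 8 has {7,9}; col 7 has {1,3,4,5,8,9}; box has {1,2,3,5,7} → only 6 remains.
r8c8 = 8: row 8 has {6,7,9}; col 8 has {1,2,3,4,5,7}; box has {1,2,3,5,6,7}; main diagonal has {1,3,5,6,7,9} → only 8 remains.
r9c8 = 9: row 9 has {3,5,7}; col 8 has {1,2,3,4,5,7,8}; box has {1,2,3,5,6,7,8} → only 9 remains.
r9c9 = 4: row 9 has {3,5,7,9}; col 9 has {1,2,3,5,6,7,8,9}; box has {1,2,3,5,6,7,8,9}; main diagonal has {1,3,5,6,7,8,9} → only 4 remains.
r1c1 = 2: row 1 has {1,3,4,5,9}; col 1 has {5,9}; box has {1,5,6,7,9}; main diagonal has {1,3,4,5,6,7,8,9} → only 2 remains.
r1c2 = 8: row 1 has {1,2,3,4,5,9}; col 2 has {4,7,9}; box has {1,2,5,6,7,9} → only 8 remains.
r1c4 = 7: row 1 has {1,2,3,4,5,8,9}; col 4 has {2,3,4,6,8}; box has {4,8} → only 7 remains.
r1c6 = 6: row 1 has {1,2,3,4,5,7,8,9}; col 6 has {1,7,8}; box has {4,7,8} → only 6 remains.
r2c5 = 3: row 2 has {1,2,8,9}; col 5 has {4,5,7,9}; box has {4,6,7,8} → only 3 remains.
r2c6 = 5: row 2 has {1,2,3,8,9}; col 6 has {1,6,7,8}; box has {3,4,6,7,8} → only 5 remains.
r2c7 = 7: row 2 has {1,2,3,5,8,9}; col 7 has {1,3,4,5,6,8,9}; box has {1,2,3,4,5,8,9} → only 7 remains.
r2c8 = 6: row 2 has {1,2,3,5,7,8,9}; col 8 has {1,2,3,4,5,7,8,9}; box has {1,2,3,4,5,7,8,9}; anti-diagonal has {2,3,5,7,8,9} → only 6 remains.
r3c1 = 3: row 3 has {4,5,6,7,8}; col 1 has {2,5,9}; box has {1,2,5,6,7,8,9} → only 3 remains.
r4c3 = 7: row 4 has {1,3,8,9}; col 3 has {1,2,3,5,6}; box has {2,4} → only 7 remains.
r4c6 = 4: row 4 has {1,3,7,8,9}; col 6 has {1,5,6,7,8}; box has {1,2,3,5,6,7,8,9}; anti-diagonal has {2,3,5,6,7,8,9} → only 4 remains.
r4c7 = 2: row 4 has {1,3,4,7,8,9}; col 7 has {1,3,4,5,6,7,8,9}; box has {1,3,4,5,6,7,8,9} → only 2 remains.
r5c1 = 1: row 5 has {2,3,4,5,6,7,8,9}; col 1 has {2,3,5,9}; box has {2,4,7} → only 1 remains.
r6c1 = 8: row 6 has {1,2,4,5,6,7}; col 1 has {1,2,3,5,9}; box has {1,2,4,7} → only 8 remains.
r6c2 = 3: row 6 has {1,2,4,5,6,7,8}; col 2 has {4,7,8,9}; box has {1,2,4,7,8} → only 3 remains.
r6c3 = 9: row 6 has {1,2,3,4,5,6,7,8}; col 3 has {1,2,3,5,6,7}; box has {1,2,3,4,7,8} → only 9 remains.
r7c2 = 6: row 7 has {1,2,3,4,5}; col 2 has {3,4,7,8,9}; box has {3,5,9} → only 6 remains.
r7c5 = 8: row 7 has {1,2,3,4,5,6}; col 5 has {3,4,5,7,9}; box has {4,7} → only 8 remains.
r7c6 = 9: row 7 has {1,2,3,4,5,6,8}; col 6 has {1,4,5,6,7,8}; box has {4,7,8} → only 9 remains.
r8c2 = 1: row 8 has {6,7,8,9}; col 2 has {3,4,6,7,8,9}; box has {3,5,6,9}; anti-diagonal has {2,3,4,5,6,7,8,9} → only 1 remains.
r8c3 = 4: row 8 has {1,6,7,8,9}; col 3 has {1,2,3,5,6,7,9}; box has {1,3,5,6,9} → only 4 remains.
r8c4 = 5: row 8 has {1,4,6,7,8,9}; col 4 has {2,3,4,6,7,8}; box has {4,7,8,9} → only 5 remains.
r8c5 = 2: row 8 has {1,4,5,6,7,8,9}; col 5 has {3,4,5,7,8,9}; box has {4,5,7,8,9} → only 2 remains.
r8c6 = 3: row 8 has {1,2,4,5,6,7,8,9}; col 6 has {1,4,5,6,7,8,9}; box has {2,4,5,7,8,9} → only 3 remains.

914523687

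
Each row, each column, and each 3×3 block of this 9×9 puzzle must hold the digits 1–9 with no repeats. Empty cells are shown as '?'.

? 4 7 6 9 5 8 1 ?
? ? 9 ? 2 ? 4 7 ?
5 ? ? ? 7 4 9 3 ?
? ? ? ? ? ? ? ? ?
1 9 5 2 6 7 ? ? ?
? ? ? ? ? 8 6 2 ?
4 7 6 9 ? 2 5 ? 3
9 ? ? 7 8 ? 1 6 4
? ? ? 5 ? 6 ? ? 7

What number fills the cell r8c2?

5

r1c9 = 2 (sole candidate).
r3c9 = 6 (sole candidate).
r5c7 = 3 (sole candidate).
r5c9 = 8 (sole candidate).
r6c2 = 3 (sole candidate).
r6c3 = 4 (sole candidate).
r6c4 = 1 (sole candidate).
r6c5 = 5 (sole candidate).
r6c9 = 9 (sole candidate).
r7c5 = 1 (sole candidate).
r7c8 = 8 (sole candidate).
r8c6 = 3 (sole candidate).
r9c5 = 4 (sole candidate).
r9c7 = 2 (sole candidate).
r9c8 = 9 (sole candidate).
r1c1 = 3 (sole candidate).
r2c6 = 1 (sole candidate).
r2c9 = 5 (sole candidate).
r3c4 = 8 (sole candidate).
r4c5 = 3 (sole candidate).
r4c6 = 9 (sole candidate).
r4c7 = 7 (sole candidate).
r4c9 = 1 (sole candidate).
r5c8 = 4 (sole candidate).
r6c1 = 7 (sole candidate).
r8c3 = 2 (sole candidate).
r9c1 = 8 (sole candidate).
r9c2 = 1 (sole candidate).
r9c3 = 3 (sole candidate).
r2c1 = 6 (sole candidate).
r2c2 = 8 (sole candidate).
r2c4 = 3 (sole candidate).
r3c2 = 2 (sole candidate).
r3c3 = 1 (sole candidate).
r4c1 = 2 (sole candidate).
r4c2 = 6 (sole candidate).
r4c3 = 8 (sole candidate).
r4c4 = 4 (sole candidate).
r4c8 = 5 (sole candidate).
r8c2 = 5: row 8 has {1,2,3,4,6,7,8,9}; col 2 has {1,2,3,4,6,7,8,9}; box has {1,2,3,4,6,7,8,9} → only 5 remains.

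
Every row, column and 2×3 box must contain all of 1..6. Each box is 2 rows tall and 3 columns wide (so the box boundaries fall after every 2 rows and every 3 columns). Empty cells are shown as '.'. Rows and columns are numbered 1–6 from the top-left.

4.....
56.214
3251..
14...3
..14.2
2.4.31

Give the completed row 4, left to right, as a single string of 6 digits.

R2C3 = 3 (sole candidate).
R3C6 = 6 (sole candidate).
R4C3 = 6: row 4 has {1,3,4}; col 3 has {1,3,4,5}; box has {1,2,3,4,5} → only 6 remains.
R4C4 = 5: row 4 has {1,3,4,6}; col 4 has {1,2,4}; box has {1,3,6} → only 5 remains.
R4C5 = 2: row 4 has {1,3,4,5,6}; col 5 has {1,3}; box has {1,3,5,6} → only 2 remains.

146523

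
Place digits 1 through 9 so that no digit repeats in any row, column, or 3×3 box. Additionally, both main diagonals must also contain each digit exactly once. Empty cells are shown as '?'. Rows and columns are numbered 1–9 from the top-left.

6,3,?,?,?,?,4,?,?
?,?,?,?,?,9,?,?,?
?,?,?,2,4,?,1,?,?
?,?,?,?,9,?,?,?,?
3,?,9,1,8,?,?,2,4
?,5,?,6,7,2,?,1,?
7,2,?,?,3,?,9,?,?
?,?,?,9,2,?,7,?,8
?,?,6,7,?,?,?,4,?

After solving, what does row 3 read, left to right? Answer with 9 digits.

R5C6 = 5 (sole candidate).
R5C7 = 6 (sole candidate).
R8C2 = 4 (sole candidate).
R4C6 = 3 (sole candidate).
R5C2 = 7 (sole candidate).
R7C3 = 5 (sole candidate).
R7C8 = 6 (sole candidate).
R7C9 = 1 (sole candidate).
R8C1 = 1 (sole candidate).
R8C3 = 3 (sole candidate).
R8C6 = 6 (sole candidate).
R8C8 = 5 (sole candidate).
R9C1 = 9 (sole candidate).
R9C2 = 8 (sole candidate).
R9C6 = 1 (sole candidate).
R9C9 = 3 (sole candidate).
R2C2 = 1 (sole candidate).
R2C8 = 7 (sole candidate).
R3C2 = 9: row 3 has {1,2,4}; col 2 has {1,2,3,4,5,7,8}; box has {1,3,6} → only 9 remains.
R3C3 = 7: row 3 has {1,2,4,9}; col 3 has {3,5,6,9}; box has {1,3,6,9}; main diagonal has {1,2,3,5,6,8,9} → only 7 remains.
R3C6 = 8: row 3 has {1,2,4,7,9}; col 6 has {1,2,3,5,6,9}; box has {2,4,9} → only 8 remains.
R3C8 = 3: row 3 has {1,2,4,7,8,9}; col 8 has {1,2,4,5,6,7}; box has {1,4,7} → only 3 remains.
R4C2 = 6 (sole candidate).
R4C4 = 4 (sole candidate).
R4C8 = 8 (sole candidate).
R6C7 = 3 (sole candidate).
R6C9 = 9 (sole candidate).
R7C4 = 8 (sole candidate).
R7C6 = 4 (sole candidate).
R9C5 = 5 (sole candidate).
R9C7 = 2 (sole candidate).
R1C4 = 5 (sole candidate).
R1C5 = 1 (sole candidate).
R1C6 = 7 (sole candidate).
R1C8 = 9 (sole candidate).
R1C9 = 2 (sole candidate).
R2C4 = 3 (sole candidate).
R2C5 = 6 (sole candidate).
R2C9 = 5 (sole candidate).
R3C1 = 5: row 3 has {1,2,3,4,7,8,9}; col 1 has {1,3,6,7,9}; box has {1,3,6,7,9} → only 5 remains.
R3C9 = 6: row 3 has {1,2,3,4,5,7,8,9}; col 9 has {1,2,3,4,5,8,9}; box has {1,2,3,4,5,7,9} → only 6 remains.

597248136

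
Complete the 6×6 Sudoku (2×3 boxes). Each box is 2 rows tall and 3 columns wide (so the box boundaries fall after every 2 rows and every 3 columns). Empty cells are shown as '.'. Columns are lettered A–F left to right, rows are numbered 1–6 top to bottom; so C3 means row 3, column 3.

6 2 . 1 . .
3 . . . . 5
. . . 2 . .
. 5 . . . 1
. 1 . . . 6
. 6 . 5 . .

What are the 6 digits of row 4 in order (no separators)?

B2 = 4: row 2 has {3,5}; col 2 has {1,2,5,6}; box has {2,3,6} → only 4 remains.
C2 = 1: row 2 has {3,4,5}; col 3 has {}; box has {2,3,4,6} → only 1 remains.
D2 = 6: row 2 has {1,3,4,5}; col 4 has {1,2,5}; box has {1,5} → only 6 remains.
E2 = 2: row 2 has {1,3,4,5,6}; col 5 has {}; box has {1,5,6} → only 2 remains.
B3 = 3: row 3 has {2}; col 2 has {1,2,4,5,6}; box has {5} → only 3 remains.
F3 = 4: row 3 has {2,3}; col 6 has {1,5,6}; box has {1,2} → only 4 remains.
D4 = 3: row 4 has {1,5}; col 4 has {1,2,5,6}; box has {1,2,4} → only 3 remains.
E4 = 6: row 4 has {1,3,5}; col 5 has {2}; box has {1,2,3,4} → only 6 remains.
D5 = 4: row 5 has {1,6}; col 4 has {1,2,3,5,6}; box has {5,6} → only 4 remains.
E5 = 3: row 5 has {1,4,6}; col 5 has {2,6}; box has {4,5,6} → only 3 remains.
E6 = 1: row 6 has {5,6}; col 5 has {2,3,6}; box has {3,4,5,6} → only 1 remains.
F6 = 2: row 6 has {1,5,6}; col 6 has {1,4,5,6}; box has {1,3,4,5,6} → only 2 remains.
C1 = 5: row 1 has {1,2,6}; col 3 has {1}; box has {1,2,3,4,6} → only 5 remains.
E1 = 4: row 1 has {1,2,5,6}; col 5 has {1,2,3,6}; box has {1,2,5,6} → only 4 remains.
F1 = 3: row 1 has {1,2,4,5,6}; col 6 has {1,2,4,5,6}; box has {1,2,4,5,6} → only 3 remains.
A3 = 1: row 3 has {2,3,4}; col 1 has {3,6}; box has {3,5} → only 1 remains.
C3 = 6: row 3 has {1,2,3,4}; col 3 has {1,5}; box has {1,3,5} → only 6 remains.
E3 = 5: row 3 has {1,2,3,4,6}; col 5 has {1,2,3,4,6}; box has {1,2,3,4,6} → only 5 remains.
C5 = 2: row 5 has {1,3,4,6}; col 3 has {1,5,6}; box has {1,6} → only 2 remains.
A6 = 4: row 6 has {1,2,5,6}; col 1 has {1,3,6}; box has {1,2,6} → only 4 remains.
C6 = 3: row 6 has {1,2,4,5,6}; col 3 has {1,2,5,6}; box has {1,2,4,6} → only 3 remains.
A4 = 2: row 4 has {1,3,5,6}; col 1 has {1,3,4,6}; box has {1,3,5,6} → only 2 remains.
C4 = 4: row 4 has {1,2,3,5,6}; col 3 has {1,2,3,5,6}; box has {1,2,3,5,6} → only 4 remains.

254361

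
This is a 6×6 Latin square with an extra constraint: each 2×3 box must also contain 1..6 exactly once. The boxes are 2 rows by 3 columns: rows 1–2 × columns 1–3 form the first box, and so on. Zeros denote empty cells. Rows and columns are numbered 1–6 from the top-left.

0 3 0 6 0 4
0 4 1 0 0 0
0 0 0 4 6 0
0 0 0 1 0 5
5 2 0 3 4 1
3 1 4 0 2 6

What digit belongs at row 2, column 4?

row 1, column 1 = 2: row 1 has {3,4,6}; col 1 has {3,5}; box has {1,3,4} → only 2 remains.
row 1, column 3 = 5: row 1 has {2,3,4,6}; col 3 has {1,4}; box has {1,2,3,4} → only 5 remains.
row 1, column 5 = 1: row 1 has {2,3,4,5,6}; col 5 has {2,4,6}; box has {4,6} → only 1 remains.
row 2, column 1 = 6: row 2 has {1,4}; col 1 has {2,3,5}; box has {1,2,3,4,5} → only 6 remains.
row 3, column 1 = 1: row 3 has {4,6}; col 1 has {2,3,5,6}; box has {} → only 1 remains.
row 3, column 2 = 5: row 3 has {1,4,6}; col 2 has {1,2,3,4}; box has {1} → only 5 remains.
row 4, column 1 = 4: row 4 has {1,5}; col 1 has {1,2,3,5,6}; box has {1,5} → only 4 remains.
row 4, column 2 = 6: row 4 has {1,4,5}; col 2 has {1,2,3,4,5}; box has {1,4,5} → only 6 remains.
row 4, column 5 = 3: row 4 has {1,4,5,6}; col 5 has {1,2,4,6}; box has {1,4,5,6} → only 3 remains.
row 5, column 3 = 6: row 5 has {1,2,3,4,5}; col 3 has {1,4,5}; box has {1,2,3,4,5} → only 6 remains.
row 6, column 4 = 5: row 6 has {1,2,3,4,6}; col 4 has {1,3,4,6}; box has {1,2,3,4,6} → only 5 remains.
row 2, column 4 = 2: row 2 has {1,4,6}; col 4 has {1,3,4,5,6}; box has {1,4,6} → only 2 remains.

2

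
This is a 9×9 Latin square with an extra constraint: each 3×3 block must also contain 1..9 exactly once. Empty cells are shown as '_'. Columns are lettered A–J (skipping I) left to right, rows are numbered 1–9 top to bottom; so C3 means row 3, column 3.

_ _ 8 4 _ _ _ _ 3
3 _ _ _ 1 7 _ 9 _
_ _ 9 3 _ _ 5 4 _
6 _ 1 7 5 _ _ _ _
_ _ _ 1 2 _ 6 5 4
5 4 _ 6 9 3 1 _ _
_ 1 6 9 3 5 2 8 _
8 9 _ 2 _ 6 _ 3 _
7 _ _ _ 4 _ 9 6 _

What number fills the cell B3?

7

E1 = 6 (sole candidate).
G1 = 7 (sole candidate).
G2 = 8 (sole candidate).
E3 = 8 (sole candidate).
F3 = 2 (sole candidate).
G4 = 3 (sole candidate).
H4 = 2 (sole candidate).
A5 = 9 (sole candidate).
F5 = 8 (sole candidate).
H6 = 7 (sole candidate).
J6 = 8 (sole candidate).
A7 = 4 (sole candidate).
J7 = 7 (sole candidate).
C8 = 5 (sole candidate).
E8 = 7 (sole candidate).
G8 = 4 (sole candidate).
J8 = 1 (sole candidate).
D9 = 8 (sole candidate).
F9 = 1 (sole candidate).
J9 = 5 (sole candidate).
F1 = 9 (sole candidate).
H1 = 1 (sole candidate).
D2 = 5 (sole candidate).
A3 = 1 (sole candidate).
J3 = 6 (sole candidate).
B4 = 8 (sole candidate).
F4 = 4 (sole candidate).
J4 = 9 (sole candidate).
C6 = 2 (sole candidate).
C9 = 3 (sole candidate).
A1 = 2 (sole candidate).
B1 = 5 (sole candidate).
B2 = 6 (sole candidate).
C2 = 4 (sole candidate).
J2 = 2 (sole candidate).
B3 = 7: row 3 has {1,2,3,4,5,6,8,9}; col 2 has {1,4,5,6,8,9}; box has {1,2,3,4,5,6,8,9} → only 7 remains.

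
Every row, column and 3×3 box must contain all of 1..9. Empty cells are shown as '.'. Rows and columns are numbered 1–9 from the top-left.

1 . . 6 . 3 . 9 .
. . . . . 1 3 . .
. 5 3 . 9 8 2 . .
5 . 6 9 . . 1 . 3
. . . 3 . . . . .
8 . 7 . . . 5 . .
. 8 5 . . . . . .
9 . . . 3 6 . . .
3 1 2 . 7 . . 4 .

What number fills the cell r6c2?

3

r8c3 = 4 (sole candidate).
r1c3 = 8 (sole candidate).
r2c3 = 9 (sole candidate).
r5c3 = 1 (sole candidate).
r8c2 = 7 (sole candidate).
r8c7 = 8 (sole candidate).
r7c1 = 6 (sole candidate).
r6c2 = 3: in row 6, 3 can only go here (every other open cell in that row sees a 3).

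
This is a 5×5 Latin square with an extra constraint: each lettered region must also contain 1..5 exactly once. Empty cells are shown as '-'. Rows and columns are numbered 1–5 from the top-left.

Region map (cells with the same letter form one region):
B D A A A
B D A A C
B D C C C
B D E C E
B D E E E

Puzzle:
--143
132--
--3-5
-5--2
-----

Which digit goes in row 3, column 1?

row 1, column 2 = 2: row 1 has {1,3,4}; col 2 has {3,5}; region has {3,5} → only 2 remains.
row 2, column 4 = 5: row 2 has {1,2,3}; col 4 has {4}; region has {1,2,3,4} → only 5 remains.
row 2, column 5 = 4: row 2 has {1,2,3,5}; col 5 has {2,3,5}; region has {3,5} → only 4 remains.
row 4, column 3 = 4: row 4 has {2,5}; col 3 has {1,2,3}; region has {2} → only 4 remains.
row 4, column 4 = 1: row 4 has {2,4,5}; col 4 has {4,5}; region has {3,4,5} → only 1 remains.
row 5, column 3 = 5: row 5 has {}; col 3 has {1,2,3,4}; region has {2,4} → only 5 remains.
row 5, column 4 = 3: row 5 has {5}; col 4 has {1,4,5}; region has {2,4,5} → only 3 remains.
row 5, column 5 = 1: row 5 has {3,5}; col 5 has {2,3,4,5}; region has {2,3,4,5} → only 1 remains.
row 1, column 1 = 5: row 1 has {1,2,3,4}; col 1 has {1}; region has {1} → only 5 remains.
row 3, column 4 = 2: row 3 has {3,5}; col 4 has {1,3,4,5}; region has {1,3,4,5} → only 2 remains.
row 4, column 1 = 3: row 4 has {1,2,4,5}; col 1 has {1,5}; region has {1,5} → only 3 remains.
row 5, column 2 = 4: row 5 has {1,3,5}; col 2 has {2,3,5}; region has {2,3,5} → only 4 remains.
row 3, column 1 = 4: row 3 has {2,3,5}; col 1 has {1,3,5}; region has {1,3,5} → only 4 remains.

4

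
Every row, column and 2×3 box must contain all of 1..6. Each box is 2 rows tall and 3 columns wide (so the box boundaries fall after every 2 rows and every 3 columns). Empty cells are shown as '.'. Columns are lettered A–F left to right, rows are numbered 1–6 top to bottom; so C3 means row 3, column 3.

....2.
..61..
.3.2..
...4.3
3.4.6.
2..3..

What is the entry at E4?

1

D5 = 5 (sole candidate).
D1 = 6 (sole candidate).
B5 = 1 (sole candidate).
F5 = 2 (sole candidate).
C6 = 5 (sole candidate).
C3 = 1 (sole candidate).
E3 = 5 (sole candidate).
F3 = 6 (sole candidate).
C4 = 2 (sole candidate).
E4 = 1: row 4 has {2,3,4}; col 5 has {2,5,6}; box has {2,3,4,5,6} → only 1 remains.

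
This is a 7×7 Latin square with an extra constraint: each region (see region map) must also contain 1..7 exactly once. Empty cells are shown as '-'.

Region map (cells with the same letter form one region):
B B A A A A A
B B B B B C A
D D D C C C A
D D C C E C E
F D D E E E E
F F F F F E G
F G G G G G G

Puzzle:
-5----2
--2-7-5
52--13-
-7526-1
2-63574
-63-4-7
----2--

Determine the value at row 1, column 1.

row 1, column 5 = 3: row 1 has {2,5}; col 5 has {1,2,4,5,6,7}; region has {2,5} → only 3 remains.
row 3, column 3 = 4: row 3 has {1,2,3,5}; col 3 has {2,3,5,6}; region has {2,5,6,7} → only 4 remains.
row 3, column 7 = 6: row 3 has {1,2,3,4,5}; col 7 has {1,2,4,5,7}; region has {2,3,5} → only 6 remains.
row 4, column 1 = 3: row 4 has {1,2,5,6,7}; col 1 has {2,5}; region has {2,4,5,6,7} → only 3 remains.
row 4, column 6 = 4: row 4 has {1,2,3,5,6,7}; col 6 has {3,7}; region has {1,2,3,5} → only 4 remains.
row 5, column 2 = 1: row 5 has {2,3,4,5,6,7}; col 2 has {2,5,6,7}; region has {2,3,4,5,6,7} → only 1 remains.
row 6, column 1 = 1: row 6 has {3,4,6,7}; col 1 has {2,3,5}; region has {2,3,4,6} → only 1 remains.
row 6, column 4 = 5: row 6 has {1,3,4,6,7}; col 4 has {2,3}; region has {1,2,3,4,6} → only 5 remains.
row 6, column 6 = 2: row 6 has {1,3,4,5,6,7}; col 6 has {3,4,7}; region has {1,3,4,5,6,7} → only 2 remains.
row 7, column 1 = 7: row 7 has {2}; col 1 has {1,2,3,5}; region has {1,2,3,4,5,6} → only 7 remains.
row 7, column 3 = 1: row 7 has {2,7}; col 3 has {2,3,4,5,6}; region has {2,7} → only 1 remains.
row 7, column 7 = 3: row 7 has {1,2,7}; col 7 has {1,2,4,5,6,7}; region has {1,2,7} → only 3 remains.
row 1, column 3 = 7: row 1 has {2,3,5}; col 3 has {1,2,3,4,5,6}; region has {2,3,5,6} → only 7 remains.
row 1, column 6 = 1: row 1 has {2,3,5,7}; col 6 has {2,3,4,7}; region has {2,3,5,6,7} → only 1 remains.
row 2, column 6 = 6: row 2 has {2,5,7}; col 6 has {1,2,3,4,7}; region has {1,2,3,4,5} → only 6 remains.
row 3, column 4 = 7: row 3 has {1,2,3,4,5,6}; col 4 has {2,3,5}; region has {1,2,3,4,5,6} → only 7 remains.
row 7, column 2 = 4: row 7 has {1,2,3,7}; col 2 has {1,2,5,6,7}; region has {1,2,3,7} → only 4 remains.
row 7, column 4 = 6: row 7 has {1,2,3,4,7}; col 4 has {2,3,5,7}; region has {1,2,3,4,7} → only 6 remains.
row 7, column 6 = 5: row 7 has {1,2,3,4,6,7}; col 6 has {1,2,3,4,6,7}; region has {1,2,3,4,6,7} → only 5 remains.
row 1, column 4 = 4: row 1 has {1,2,3,5,7}; col 4 has {2,3,5,6,7}; region has {1,2,3,5,6,7} → only 4 remains.
row 2, column 1 = 4: row 2 has {2,5,6,7}; col 1 has {1,2,3,5,7}; region has {2,5,7} → only 4 remains.
row 2, column 2 = 3: row 2 has {2,4,5,6,7}; col 2 has {1,2,4,5,6,7}; region has {2,4,5,7} → only 3 remains.
row 2, column 4 = 1: row 2 has {2,3,4,5,6,7}; col 4 has {2,3,4,5,6,7}; region has {2,3,4,5,7} → only 1 remains.
row 1, column 1 = 6: row 1 has {1,2,3,4,5,7}; col 1 has {1,2,3,4,5,7}; region has {1,2,3,4,5,7} → only 6 remains.

6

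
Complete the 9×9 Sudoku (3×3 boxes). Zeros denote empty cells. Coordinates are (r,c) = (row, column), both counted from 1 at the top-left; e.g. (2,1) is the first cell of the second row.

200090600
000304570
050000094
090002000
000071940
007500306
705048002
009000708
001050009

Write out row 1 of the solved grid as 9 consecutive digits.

(2,9) = 1 (sole candidate).
(5,9) = 5 (sole candidate).
(6,5) = 8 (sole candidate).
(6,6) = 9 (sole candidate).
(7,7) = 1 (sole candidate).
(9,7) = 4 (sole candidate).
(1,9) = 3: row 1 has {2,6,9}; col 9 has {1,2,4,5,6,8,9}; box has {1,4,5,6,7,9} → only 3 remains.
(4,7) = 8 (sole candidate).
(4,8) = 1 (sole candidate).
(4,9) = 7 (sole candidate).
(5,4) = 6 (sole candidate).
(6,8) = 2 (sole candidate).
(7,4) = 9 (sole candidate).
(1,8) = 8: row 1 has {2,3,6,9}; col 8 has {1,2,4,7,9}; box has {1,3,4,5,6,7,9} → only 8 remains.
(3,7) = 2 (sole candidate).
(4,4) = 4 (sole candidate).
(4,5) = 3 (sole candidate).
(1,3) = 4: row 1 has {2,3,6,8,9}; col 3 has {1,5,7,9}; box has {2,5} → only 4 remains.
(4,3) = 6 (sole candidate).
(2,3) = 8 (sole candidate).
(3,3) = 3 (sole candidate).
(4,1) = 5 (sole candidate).
(5,3) = 2 (sole candidate).
(2,2) = 6 (sole candidate).
(2,5) = 2 (sole candidate).
(3,1) = 1 (sole candidate).
(3,5) = 6 (sole candidate).
(3,6) = 7 (sole candidate).
(6,1) = 4 (sole candidate).
(6,2) = 1 (sole candidate).
(7,2) = 3 (sole candidate).
(7,8) = 6 (sole candidate).
(8,1) = 6 (sole candidate).
(8,5) = 1 (sole candidate).
(8,6) = 3 (sole candidate).
(8,8) = 5 (sole candidate).
(9,1) = 8 (sole candidate).
(9,2) = 2 (sole candidate).
(9,4) = 7 (sole candidate).
(9,6) = 6 (sole candidate).
(9,8) = 3 (sole candidate).
(1,2) = 7: row 1 has {2,3,4,6,8,9}; col 2 has {1,2,3,5,6,9}; box has {1,2,3,4,5,6,8} → only 7 remains.
(1,4) = 1: row 1 has {2,3,4,6,7,8,9}; col 4 has {3,4,5,6,7,9}; box has {2,3,4,6,7,9} → only 1 remains.
(1,6) = 5: row 1 has {1,2,3,4,6,7,8,9}; col 6 has {1,2,3,4,6,7,8,9}; box has {1,2,3,4,6,7,9} → only 5 remains.

274195683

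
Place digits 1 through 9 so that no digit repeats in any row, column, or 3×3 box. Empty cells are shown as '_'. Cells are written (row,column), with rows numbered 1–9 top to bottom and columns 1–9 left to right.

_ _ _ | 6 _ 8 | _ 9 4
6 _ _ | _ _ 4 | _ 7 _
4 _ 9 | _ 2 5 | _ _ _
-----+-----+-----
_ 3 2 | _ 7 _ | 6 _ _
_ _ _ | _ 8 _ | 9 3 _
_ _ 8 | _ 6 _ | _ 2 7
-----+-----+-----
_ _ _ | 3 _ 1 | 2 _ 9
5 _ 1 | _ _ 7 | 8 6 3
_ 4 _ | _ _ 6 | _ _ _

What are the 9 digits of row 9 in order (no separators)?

(4,6) = 9: row 4 has {2,3,6,7}; col 6 has {1,4,5,6,7,8}; box has {6,7,8} → only 9 remains.
(5,6) = 2: row 5 has {3,8,9}; col 6 has {1,4,5,6,7,8,9}; box has {6,7,8,9} → only 2 remains.
(6,6) = 3: row 6 has {2,6,7,8}; col 6 has {1,2,4,5,6,7,8,9}; box has {2,6,7,8,9} → only 3 remains.
(4,1) = 1: row 4 has {2,3,6,7,9}; col 1 has {4,5,6}; box has {2,3,8} → only 1 remains.
(5,1) = 7: row 5 has {2,3,8,9}; col 1 has {1,4,5,6}; box has {1,2,3,8} → only 7 remains.
(6,1) = 9: row 6 has {2,3,6,7,8}; col 1 has {1,4,5,6,7}; box has {1,2,3,7,8} → only 9 remains.
(6,2) = 5: row 6 has {2,3,6,7,8,9}; col 2 has {3,4}; box has {1,2,3,7,8,9} → only 5 remains.
(7,1) = 8: row 7 has {1,2,3,9}; col 1 has {1,4,5,6,7,9}; box has {1,4,5} → only 8 remains.
(5,2) = 6: row 5 has {2,3,7,8,9}; col 2 has {3,4,5}; box has {1,2,3,5,7,8,9} → only 6 remains.
(5,3) = 4: row 5 has {2,3,6,7,8,9}; col 3 has {1,2,8,9}; box has {1,2,3,5,6,7,8,9} → only 4 remains.
(7,2) = 7: row 7 has {1,2,3,8,9}; col 2 has {3,4,5,6}; box has {1,4,5,8} → only 7 remains.
(7,3) = 6: row 7 has {1,2,3,7,8,9}; col 3 has {1,2,4,8,9}; box has {1,4,5,7,8} → only 6 remains.
(9,3) = 3: row 9 has {4,6}; col 3 has {1,2,4,6,8,9}; box has {1,4,5,6,7,8} → only 3 remains.
(2,3) = 5: row 2 has {4,6,7}; col 3 has {1,2,3,4,6,8,9}; box has {4,6,9} → only 5 remains.
(9,1) = 2: row 9 has {3,4,6}; col 1 has {1,4,5,6,7,8,9}; box has {1,3,4,5,6,7,8} → only 2 remains.
(1,1) = 3: row 1 has {4,6,8,9}; col 1 has {1,2,4,5,6,7,8,9}; box has {4,5,6,9} → only 3 remains.
(1,3) = 7: row 1 has {3,4,6,8,9}; col 3 has {1,2,3,4,5,6,8,9}; box has {3,4,5,6,9} → only 7 remains.
(1,5) = 1: row 1 has {3,4,6,7,8,9}; col 5 has {2,6,7,8}; box has {2,4,5,6,8} → only 1 remains.
(1,7) = 5: row 1 has {1,3,4,6,7,8,9}; col 7 has {2,6,8,9}; box has {4,7,9} → only 5 remains.
(2,4) = 9: row 2 has {4,5,6,7}; col 4 has {3,6}; box has {1,2,4,5,6,8} → only 9 remains.
(2,5) = 3: row 2 has {4,5,6,7,9}; col 5 has {1,2,6,7,8}; box has {1,2,4,5,6,8,9} → only 3 remains.
(2,7) = 1: row 2 has {3,4,5,6,7,9}; col 7 has {2,5,6,8,9}; box has {4,5,7,9} → only 1 remains.
(3,4) = 7: row 3 has {2,4,5,9}; col 4 has {3,6,9}; box has {1,2,3,4,5,6,8,9} → only 7 remains.
(3,7) = 3: row 3 has {2,4,5,7,9}; col 7 has {1,2,5,6,8,9}; box has {1,4,5,7,9} → only 3 remains.
(3,8) = 8: row 3 has {2,3,4,5,7,9}; col 8 has {2,3,6,7,9}; box has {1,3,4,5,7,9} → only 8 remains.
(3,9) = 6: row 3 has {2,3,4,5,7,8,9}; col 9 has {3,4,7,9}; box has {1,3,4,5,7,8,9} → only 6 remains.
(6,7) = 4: row 6 has {2,3,5,6,7,8,9}; col 7 has {1,2,3,5,6,8,9}; box has {2,3,6,7,9} → only 4 remains.
(8,2) = 9: row 8 has {1,3,5,6,7,8}; col 2 has {3,4,5,6,7}; box has {1,2,3,4,5,6,7,8} → only 9 remains.
(8,5) = 4: row 8 has {1,3,5,6,7,8,9}; col 5 has {1,2,3,6,7,8}; box has {1,3,6,7} → only 4 remains.
(9,7) = 7: row 9 has {2,3,4,6}; col 7 has {1,2,3,4,5,6,8,9}; box has {2,3,6,8,9} → only 7 remains.
(1,2) = 2: row 1 has {1,3,4,5,6,7,8,9}; col 2 has {3,4,5,6,7,9}; box has {3,4,5,6,7,9} → only 2 remains.
(2,2) = 8: row 2 has {1,3,4,5,6,7,9}; col 2 has {2,3,4,5,6,7,9}; box has {2,3,4,5,6,7,9} → only 8 remains.
(2,9) = 2: row 2 has {1,3,4,5,6,7,8,9}; col 9 has {3,4,6,7,9}; box has {1,3,4,5,6,7,8,9} → only 2 remains.
(3,2) = 1: row 3 has {2,3,4,5,6,7,8,9}; col 2 has {2,3,4,5,6,7,8,9}; box has {2,3,4,5,6,7,8,9} → only 1 remains.
(4,8) = 5: row 4 has {1,2,3,6,7,9}; col 8 has {2,3,6,7,8,9}; box has {2,3,4,6,7,9} → only 5 remains.
(4,9) = 8: row 4 has {1,2,3,5,6,7,9}; col 9 has {2,3,4,6,7,9}; box has {2,3,4,5,6,7,9} → only 8 remains.
(5,9) = 1: row 5 has {2,3,4,6,7,8,9}; col 9 has {2,3,4,6,7,8,9}; box has {2,3,4,5,6,7,8,9} → only 1 remains.
(6,4) = 1: row 6 has {2,3,4,5,6,7,8,9}; col 4 has {3,6,7,9}; box has {2,3,6,7,8,9} → only 1 remains.
(7,5) = 5: row 7 has {1,2,3,6,7,8,9}; col 5 has {1,2,3,4,6,7,8}; box has {1,3,4,6,7} → only 5 remains.
(7,8) = 4: row 7 has {1,2,3,5,6,7,8,9}; col 8 has {2,3,5,6,7,8,9}; box has {2,3,6,7,8,9} → only 4 remains.
(8,4) = 2: row 8 has {1,3,4,5,6,7,8,9}; col 4 has {1,3,6,7,9}; box has {1,3,4,5,6,7} → only 2 remains.
(9,4) = 8: row 9 has {2,3,4,6,7}; col 4 has {1,2,3,6,7,9}; box has {1,2,3,4,5,6,7} → only 8 remains.
(9,5) = 9: row 9 has {2,3,4,6,7,8}; col 5 has {1,2,3,4,5,6,7,8}; box has {1,2,3,4,5,6,7,8} → only 9 remains.
(9,8) = 1: row 9 has {2,3,4,6,7,8,9}; col 8 has {2,3,4,5,6,7,8,9}; box has {2,3,4,6,7,8,9} → only 1 remains.
(9,9) = 5: row 9 has {1,2,3,4,6,7,8,9}; col 9 has {1,2,3,4,6,7,8,9}; box has {1,2,3,4,6,7,8,9} → only 5 remains.

243896715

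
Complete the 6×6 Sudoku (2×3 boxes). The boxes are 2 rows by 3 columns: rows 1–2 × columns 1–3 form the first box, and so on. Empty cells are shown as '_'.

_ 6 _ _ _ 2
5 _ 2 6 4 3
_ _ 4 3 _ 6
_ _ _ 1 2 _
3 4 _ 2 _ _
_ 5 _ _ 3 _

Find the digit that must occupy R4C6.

4

R1C4 = 5: row 1 has {2,6}; col 4 has {1,2,3,6}; box has {2,3,4,6} → only 5 remains.
R1C5 = 1: row 1 has {2,5,6}; col 5 has {2,3,4}; box has {2,3,4,5,6} → only 1 remains.
R2C2 = 1: row 2 has {2,3,4,5,6}; col 2 has {4,5,6}; box has {2,5,6} → only 1 remains.
R3C2 = 2: row 3 has {3,4,6}; col 2 has {1,4,5,6}; box has {4} → only 2 remains.
R3C5 = 5: row 3 has {2,3,4,6}; col 5 has {1,2,3,4}; box has {1,2,3,6} → only 5 remains.
R4C1 = 6: row 4 has {1,2}; col 1 has {3,5}; box has {2,4} → only 6 remains.
R4C2 = 3: row 4 has {1,2,6}; col 2 has {1,2,4,5,6}; box has {2,4,6} → only 3 remains.
R4C3 = 5: row 4 has {1,2,3,6}; col 3 has {2,4}; box has {2,3,4,6} → only 5 remains.
R4C6 = 4: row 4 has {1,2,3,5,6}; col 6 has {2,3,6}; box has {1,2,3,5,6} → only 4 remains.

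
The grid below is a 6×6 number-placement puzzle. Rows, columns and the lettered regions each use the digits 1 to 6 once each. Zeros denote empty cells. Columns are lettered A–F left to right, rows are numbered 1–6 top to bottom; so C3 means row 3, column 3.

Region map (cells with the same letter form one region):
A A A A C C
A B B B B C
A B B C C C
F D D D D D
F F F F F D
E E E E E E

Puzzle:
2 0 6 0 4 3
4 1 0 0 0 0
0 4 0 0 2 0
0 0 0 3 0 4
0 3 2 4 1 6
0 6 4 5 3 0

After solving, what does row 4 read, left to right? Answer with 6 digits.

621354

B1 = 5 (sole candidate).
D1 = 1 (sole candidate).
F2 = 5 (sole candidate).
A3 = 3 (sole candidate).
C3 = 5 (sole candidate).
D3 = 6 (sole candidate).
F3 = 1 (sole candidate).
B4 = 2: row 4 has {3,4}; col 2 has {1,3,4,5,6}; region has {3,4,6} → only 2 remains.
C4 = 1: row 4 has {2,3,4}; col 3 has {2,4,5,6}; region has {2,3,4,6} → only 1 remains.
E4 = 5: row 4 has {1,2,3,4}; col 5 has {1,2,3,4}; region has {1,2,3,4,6} → only 5 remains.
A5 = 5 (sole candidate).
A6 = 1 (sole candidate).
F6 = 2 (sole candidate).
C2 = 3 (sole candidate).
D2 = 2 (sole candidate).
E2 = 6 (sole candidate).
A4 = 6: row 4 has {1,2,3,4,5}; col 1 has {1,2,3,4,5}; region has {1,2,3,4,5} → only 6 remains.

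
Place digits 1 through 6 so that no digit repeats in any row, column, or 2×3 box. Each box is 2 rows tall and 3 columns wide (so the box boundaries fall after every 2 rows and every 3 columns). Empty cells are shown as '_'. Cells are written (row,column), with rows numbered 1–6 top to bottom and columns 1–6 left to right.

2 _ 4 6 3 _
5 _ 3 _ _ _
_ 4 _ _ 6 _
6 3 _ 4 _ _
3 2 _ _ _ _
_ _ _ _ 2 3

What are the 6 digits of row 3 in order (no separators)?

145362

(1,2) = 1: row 1 has {2,3,4,6}; col 2 has {2,3,4}; box has {2,3,4,5} → only 1 remains.
(1,6) = 5: row 1 has {1,2,3,4,6}; col 6 has {3}; box has {3,6} → only 5 remains.
(2,2) = 6: row 2 has {3,5}; col 2 has {1,2,3,4}; box has {1,2,3,4,5} → only 6 remains.
(3,1) = 1: row 3 has {4,6}; col 1 has {2,3,5,6}; box has {3,4,6} → only 1 remains.
(3,6) = 2: row 3 has {1,4,6}; col 6 has {3,5}; box has {4,6} → only 2 remains.
(4,6) = 1: row 4 has {3,4,6}; col 6 has {2,3,5}; box has {2,4,6} → only 1 remains.
(6,1) = 4: row 6 has {2,3}; col 1 has {1,2,3,5,6}; box has {2,3} → only 4 remains.
(6,2) = 5: row 6 has {2,3,4}; col 2 has {1,2,3,4,6}; box has {2,3,4} → only 5 remains.
(6,4) = 1: row 6 has {2,3,4,5}; col 4 has {4,6}; box has {2,3} → only 1 remains.
(2,4) = 2: row 2 has {3,5,6}; col 4 has {1,4,6}; box has {3,5,6} → only 2 remains.
(2,6) = 4: row 2 has {2,3,5,6}; col 6 has {1,2,3,5}; box has {2,3,5,6} → only 4 remains.
(3,3) = 5: row 3 has {1,2,4,6}; col 3 has {3,4}; box has {1,3,4,6} → only 5 remains.
(3,4) = 3: row 3 has {1,2,4,5,6}; col 4 has {1,2,4,6}; box has {1,2,4,6} → only 3 remains.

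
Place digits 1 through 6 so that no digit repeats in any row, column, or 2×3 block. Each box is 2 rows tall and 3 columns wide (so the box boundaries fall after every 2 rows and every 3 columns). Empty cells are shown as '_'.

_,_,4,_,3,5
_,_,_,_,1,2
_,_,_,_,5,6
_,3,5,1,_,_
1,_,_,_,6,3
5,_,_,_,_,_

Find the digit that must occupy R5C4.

5

R1C4 = 6 (sole candidate).
R2C4 = 4 (sole candidate).
R4C6 = 4 (sole candidate).
R5C3 = 2 (sole candidate).
R5C4 = 5: row 5 has {1,2,3,6}; col 4 has {1,4,6}; box has {3,6} → only 5 remains.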